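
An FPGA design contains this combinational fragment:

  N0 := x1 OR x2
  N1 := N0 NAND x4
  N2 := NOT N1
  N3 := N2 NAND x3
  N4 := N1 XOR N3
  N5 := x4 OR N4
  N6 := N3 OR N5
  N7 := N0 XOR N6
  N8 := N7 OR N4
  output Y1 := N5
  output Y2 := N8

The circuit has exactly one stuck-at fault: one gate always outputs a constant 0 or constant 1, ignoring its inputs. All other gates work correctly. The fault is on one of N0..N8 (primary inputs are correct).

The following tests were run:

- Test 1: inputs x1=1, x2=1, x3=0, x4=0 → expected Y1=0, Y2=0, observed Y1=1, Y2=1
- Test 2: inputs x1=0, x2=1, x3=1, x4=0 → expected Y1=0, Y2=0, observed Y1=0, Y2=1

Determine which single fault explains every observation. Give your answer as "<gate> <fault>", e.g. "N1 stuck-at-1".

Fault-free values for test 1 (x1=1, x2=1, x3=0, x4=0): N0=1, N1=1, N2=0, N3=1, N4=0, N5=0, N6=1, N7=0, N8=0, giving Y1=0, Y2=0. Observed Y1=1, Y2=1.
Test 1: faults giving observed Y1=1, Y2=1 are {N1 stuck-at-0, N3 stuck-at-0, N4 stuck-at-1}.
Test 2 (x1=0, x2=1, x3=1, x4=0): fault-free N0=1, N1=1, N2=0, N3=1, N4=0, N5=0, N6=1, N7=0, N8=0 → Y1=0, Y2=0; observed Y1=0, Y2=1. Eliminates N3 stuck-at-0, N4 stuck-at-1.
Only N1 stuck-at-0 is consistent with every test.

N1 stuck-at-0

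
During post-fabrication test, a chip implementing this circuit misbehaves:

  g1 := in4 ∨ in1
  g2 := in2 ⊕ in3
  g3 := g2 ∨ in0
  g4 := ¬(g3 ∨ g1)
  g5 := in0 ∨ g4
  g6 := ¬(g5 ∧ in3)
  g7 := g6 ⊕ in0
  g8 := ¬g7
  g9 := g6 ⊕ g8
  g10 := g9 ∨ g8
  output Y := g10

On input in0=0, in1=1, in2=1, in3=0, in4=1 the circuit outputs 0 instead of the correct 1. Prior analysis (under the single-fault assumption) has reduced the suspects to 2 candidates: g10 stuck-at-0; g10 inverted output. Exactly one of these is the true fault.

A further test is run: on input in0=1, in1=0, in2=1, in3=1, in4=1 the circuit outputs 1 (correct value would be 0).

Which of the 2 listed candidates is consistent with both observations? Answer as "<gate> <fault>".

Evaluate each candidate on input in0=1, in1=0, in2=1, in3=1, in4=1:
  g10 stuck-at-0: g1=1, g2=0, g3=1, g4=0, g5=1, g6=0, g7=1, g8=0, g9=0, g10=0 [stuck-at-0] → 0 — eliminated
  g10 inverted output: g1=1, g2=0, g3=1, g4=0, g5=1, g6=0, g7=1, g8=0, g9=0, g10=1 [inverted output] → 1 — matches
Only g10 inverted output reproduces the observed 1.

g10 inverted output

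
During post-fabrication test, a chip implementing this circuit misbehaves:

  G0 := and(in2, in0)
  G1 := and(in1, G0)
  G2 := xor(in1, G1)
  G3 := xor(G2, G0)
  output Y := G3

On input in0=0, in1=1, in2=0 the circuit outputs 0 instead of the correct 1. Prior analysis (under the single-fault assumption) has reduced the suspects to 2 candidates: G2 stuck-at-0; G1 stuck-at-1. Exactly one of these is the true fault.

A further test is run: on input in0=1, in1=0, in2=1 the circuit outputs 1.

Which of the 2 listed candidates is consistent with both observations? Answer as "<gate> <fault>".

G2 stuck-at-0

Evaluate each candidate on input in0=1, in1=0, in2=1:
  G2 stuck-at-0: G0=1, G1=0, G2=0 [stuck-at-0], G3=1 → 1 — matches
  G1 stuck-at-1: G0=1, G1=1 [stuck-at-1], G2=1, G3=0 → 0 — eliminated
Only G2 stuck-at-0 reproduces the observed 1.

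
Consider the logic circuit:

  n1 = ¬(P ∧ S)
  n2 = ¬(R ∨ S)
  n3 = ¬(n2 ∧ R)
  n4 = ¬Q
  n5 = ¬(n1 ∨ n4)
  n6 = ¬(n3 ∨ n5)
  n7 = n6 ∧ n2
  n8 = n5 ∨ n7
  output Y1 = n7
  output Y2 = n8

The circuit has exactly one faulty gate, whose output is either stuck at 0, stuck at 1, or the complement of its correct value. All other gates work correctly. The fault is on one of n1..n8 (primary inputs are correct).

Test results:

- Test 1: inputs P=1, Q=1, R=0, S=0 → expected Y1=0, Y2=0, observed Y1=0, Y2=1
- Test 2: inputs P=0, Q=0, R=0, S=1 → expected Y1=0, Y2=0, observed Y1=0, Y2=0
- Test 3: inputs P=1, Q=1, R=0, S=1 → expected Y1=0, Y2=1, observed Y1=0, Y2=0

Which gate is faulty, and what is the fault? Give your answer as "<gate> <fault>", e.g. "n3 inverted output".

n1 inverted output

Fault-free values for test 1 (P=1, Q=1, R=0, S=0): n1=1, n2=1, n3=1, n4=0, n5=0, n6=0, n7=0, n8=0, giving Y1=0, Y2=0. Observed Y1=0, Y2=1.
Test 1: faults giving observed Y1=0, Y2=1 are {n1 stuck-at-0, n1 inverted output, n5 stuck-at-1, n5 inverted output, n8 stuck-at-1, n8 inverted output}.
Test 2 (P=0, Q=0, R=0, S=1): fault-free n1=1, n2=0, n3=1, n4=1, n5=0, n6=0, n7=0, n8=0 → Y1=0, Y2=0; observed Y1=0, Y2=0. Eliminates n5 stuck-at-1, n5 inverted output, n8 stuck-at-1, n8 inverted output.
Test 3 (P=1, Q=1, R=0, S=1): fault-free n1=0, n2=0, n3=1, n4=0, n5=1, n6=0, n7=0, n8=1 → Y1=0, Y2=1; observed Y1=0, Y2=0. Eliminates n1 stuck-at-0.
Only n1 inverted output is consistent with every test.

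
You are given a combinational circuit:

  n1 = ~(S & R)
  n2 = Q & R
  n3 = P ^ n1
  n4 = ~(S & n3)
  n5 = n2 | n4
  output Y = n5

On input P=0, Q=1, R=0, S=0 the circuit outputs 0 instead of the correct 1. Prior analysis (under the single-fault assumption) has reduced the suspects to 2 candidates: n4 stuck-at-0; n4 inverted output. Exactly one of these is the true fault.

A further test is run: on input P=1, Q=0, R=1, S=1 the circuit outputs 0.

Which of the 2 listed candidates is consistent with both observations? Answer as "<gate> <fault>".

Evaluate each candidate on input P=1, Q=0, R=1, S=1:
  n4 stuck-at-0: n1=0, n2=0, n3=1, n4=0 [stuck-at-0], n5=0 → 0 — matches
  n4 inverted output: n1=0, n2=0, n3=1, n4=1 [inverted output], n5=1 → 1 — eliminated
Only n4 stuck-at-0 reproduces the observed 0.

n4 stuck-at-0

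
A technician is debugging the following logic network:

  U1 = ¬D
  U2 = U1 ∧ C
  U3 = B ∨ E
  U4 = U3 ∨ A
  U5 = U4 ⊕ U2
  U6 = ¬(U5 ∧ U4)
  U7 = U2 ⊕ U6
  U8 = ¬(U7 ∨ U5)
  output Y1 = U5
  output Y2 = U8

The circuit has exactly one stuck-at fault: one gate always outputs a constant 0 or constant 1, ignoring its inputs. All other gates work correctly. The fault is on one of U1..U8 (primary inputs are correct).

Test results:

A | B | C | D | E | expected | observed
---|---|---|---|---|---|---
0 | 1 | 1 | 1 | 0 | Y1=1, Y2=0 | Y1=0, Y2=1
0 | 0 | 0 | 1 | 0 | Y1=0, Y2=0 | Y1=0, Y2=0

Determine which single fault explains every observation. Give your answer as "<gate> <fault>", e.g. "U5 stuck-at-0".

Fault-free values for test 1 (A=0, B=1, C=1, D=1, E=0): U1=0, U2=0, U3=1, U4=1, U5=1, U6=0, U7=0, U8=0, giving Y1=1, Y2=0. Observed Y1=0, Y2=1.
Test 1: faults giving observed Y1=0, Y2=1 are {U1 stuck-at-1, U2 stuck-at-1}.
Test 2 (A=0, B=0, C=0, D=1, E=0): fault-free U1=0, U2=0, U3=0, U4=0, U5=0, U6=1, U7=1, U8=0 → Y1=0, Y2=0; observed Y1=0, Y2=0. Eliminates U2 stuck-at-1.
Only U1 stuck-at-1 is consistent with every test.

U1 stuck-at-1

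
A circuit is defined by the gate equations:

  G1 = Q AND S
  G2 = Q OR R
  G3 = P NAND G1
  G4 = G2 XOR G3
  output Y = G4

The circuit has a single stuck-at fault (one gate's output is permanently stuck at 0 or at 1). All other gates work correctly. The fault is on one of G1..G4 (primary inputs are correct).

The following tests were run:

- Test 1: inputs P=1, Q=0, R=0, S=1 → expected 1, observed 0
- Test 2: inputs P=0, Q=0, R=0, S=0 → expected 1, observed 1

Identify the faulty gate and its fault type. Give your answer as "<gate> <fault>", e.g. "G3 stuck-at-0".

G1 stuck-at-1

Fault-free values for test 1 (P=1, Q=0, R=0, S=1): G1=0, G2=0, G3=1, G4=1, giving Y=1. Observed 0.
Test 1: faults giving observed 0 are {G1 stuck-at-1, G2 stuck-at-1, G3 stuck-at-0, G4 stuck-at-0}.
Test 2 (P=0, Q=0, R=0, S=0): fault-free G1=0, G2=0, G3=1, G4=1 → 1; observed 1. Eliminates G2 stuck-at-1, G3 stuck-at-0, G4 stuck-at-0.
Only G1 stuck-at-1 is consistent with every test.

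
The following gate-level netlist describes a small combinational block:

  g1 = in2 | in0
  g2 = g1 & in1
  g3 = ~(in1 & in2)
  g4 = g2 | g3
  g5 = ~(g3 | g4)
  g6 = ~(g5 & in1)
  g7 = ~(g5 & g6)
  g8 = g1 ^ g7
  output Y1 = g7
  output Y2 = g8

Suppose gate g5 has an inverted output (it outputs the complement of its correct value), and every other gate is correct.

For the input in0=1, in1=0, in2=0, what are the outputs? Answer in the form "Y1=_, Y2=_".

Y1=0, Y2=1

Propagate with g5 forced: g1=1, g2=0, g3=1, g4=1, g5=1 [inverted output], g6=1, g7=0, g8=1.
So the outputs are Y1=0, Y2=1. (Without the fault they would be Y1=1, Y2=0.)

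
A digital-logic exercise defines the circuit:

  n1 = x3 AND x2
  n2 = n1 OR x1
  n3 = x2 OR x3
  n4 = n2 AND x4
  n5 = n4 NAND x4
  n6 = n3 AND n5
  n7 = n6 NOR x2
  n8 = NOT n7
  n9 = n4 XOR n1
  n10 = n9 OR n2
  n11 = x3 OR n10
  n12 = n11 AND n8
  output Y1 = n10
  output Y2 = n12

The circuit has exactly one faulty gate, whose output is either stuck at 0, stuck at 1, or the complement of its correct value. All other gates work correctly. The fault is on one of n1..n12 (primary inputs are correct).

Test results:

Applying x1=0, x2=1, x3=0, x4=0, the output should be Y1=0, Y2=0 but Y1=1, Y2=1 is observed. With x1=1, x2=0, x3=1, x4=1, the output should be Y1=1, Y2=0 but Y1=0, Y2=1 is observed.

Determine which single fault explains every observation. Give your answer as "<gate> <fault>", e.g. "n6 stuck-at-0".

n2 inverted output

Fault-free values for test 1 (x1=0, x2=1, x3=0, x4=0): n1=0, n2=0, n3=1, n4=0, n5=1, n6=1, n7=0, n8=1, n9=0, n10=0, n11=0, n12=0, giving Y1=0, Y2=0. Observed Y1=1, Y2=1.
Test 1: faults giving observed Y1=1, Y2=1 are {n1 stuck-at-1, n1 inverted output, n2 stuck-at-1, n2 inverted output, n4 stuck-at-1, n4 inverted output, n9 stuck-at-1, n9 inverted output, n10 stuck-at-1, n10 inverted output}.
Test 2 (x1=1, x2=0, x3=1, x4=1): fault-free n1=0, n2=1, n3=1, n4=1, n5=0, n6=0, n7=1, n8=0, n9=1, n10=1, n11=1, n12=0 → Y1=1, Y2=0; observed Y1=0, Y2=1. Eliminates n1 stuck-at-1, n1 inverted output, n2 stuck-at-1, n4 stuck-at-1, n4 inverted output, n9 stuck-at-1, n9 inverted output, n10 stuck-at-1, n10 inverted output.
Only n2 inverted output is consistent with every test.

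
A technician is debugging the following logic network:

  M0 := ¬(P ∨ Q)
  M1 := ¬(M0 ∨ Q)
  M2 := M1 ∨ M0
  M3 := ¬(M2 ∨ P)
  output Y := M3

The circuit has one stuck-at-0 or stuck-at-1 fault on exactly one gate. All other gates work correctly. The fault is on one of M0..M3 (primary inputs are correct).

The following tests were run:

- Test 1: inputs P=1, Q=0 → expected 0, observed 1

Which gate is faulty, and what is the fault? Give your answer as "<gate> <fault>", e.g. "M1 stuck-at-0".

M3 stuck-at-1

Fault-free values for test 1 (P=1, Q=0): M0=0, M1=1, M2=1, M3=0, giving Y=0. Observed 1.
Test 1: faults giving observed 1 are {M3 stuck-at-1}.
Only M3 stuck-at-1 is consistent with every test.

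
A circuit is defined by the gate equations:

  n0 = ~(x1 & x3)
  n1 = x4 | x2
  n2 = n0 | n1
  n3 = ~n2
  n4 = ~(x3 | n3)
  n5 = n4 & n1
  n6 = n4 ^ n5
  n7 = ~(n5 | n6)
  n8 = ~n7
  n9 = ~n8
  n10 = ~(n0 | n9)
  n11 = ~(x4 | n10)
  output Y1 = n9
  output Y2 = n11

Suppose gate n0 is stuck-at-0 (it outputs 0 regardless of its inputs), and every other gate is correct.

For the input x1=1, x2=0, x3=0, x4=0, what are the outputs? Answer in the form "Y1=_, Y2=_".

Propagate with n0 forced: n0=0 [stuck-at-0], n1=0, n2=0, n3=1, n4=0, n5=0, n6=0, n7=1, n8=0, n9=1, n10=0, n11=1.
So the outputs are Y1=1, Y2=1. (Without the fault they would be Y1=0, Y2=1.)

Y1=1, Y2=1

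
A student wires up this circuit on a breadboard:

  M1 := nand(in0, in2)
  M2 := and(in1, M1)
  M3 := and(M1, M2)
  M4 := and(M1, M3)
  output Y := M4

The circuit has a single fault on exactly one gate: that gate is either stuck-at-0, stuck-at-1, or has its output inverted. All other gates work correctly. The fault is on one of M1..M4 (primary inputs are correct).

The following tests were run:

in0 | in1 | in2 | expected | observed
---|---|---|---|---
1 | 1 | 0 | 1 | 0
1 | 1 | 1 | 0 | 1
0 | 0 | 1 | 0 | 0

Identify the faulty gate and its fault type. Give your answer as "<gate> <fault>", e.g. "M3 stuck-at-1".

M1 inverted output

Fault-free values for test 1 (in0=1, in1=1, in2=0): M1=1, M2=1, M3=1, M4=1, giving Y=1. Observed 0.
Test 1: faults giving observed 0 are {M1 stuck-at-0, M1 inverted output, M2 stuck-at-0, M2 inverted output, M3 stuck-at-0, M3 inverted output, M4 stuck-at-0, M4 inverted output}.
Test 2 (in0=1, in1=1, in2=1): fault-free M1=0, M2=0, M3=0, M4=0 → 0; observed 1. Eliminates M1 stuck-at-0, M2 stuck-at-0, M2 inverted output, M3 stuck-at-0, M3 inverted output, M4 stuck-at-0.
Test 3 (in0=0, in1=0, in2=1): fault-free M1=1, M2=0, M3=0, M4=0 → 0; observed 0. Eliminates M4 inverted output.
Only M1 inverted output is consistent with every test.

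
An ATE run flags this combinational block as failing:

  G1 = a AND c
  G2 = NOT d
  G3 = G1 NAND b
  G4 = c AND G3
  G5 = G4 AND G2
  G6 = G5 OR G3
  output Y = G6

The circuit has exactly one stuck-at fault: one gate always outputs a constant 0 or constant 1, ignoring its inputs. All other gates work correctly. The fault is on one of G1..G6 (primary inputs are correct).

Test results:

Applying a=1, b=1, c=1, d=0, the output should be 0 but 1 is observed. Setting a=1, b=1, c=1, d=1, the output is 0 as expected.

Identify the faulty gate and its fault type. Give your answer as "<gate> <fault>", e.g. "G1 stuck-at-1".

Fault-free values for test 1 (a=1, b=1, c=1, d=0): G1=1, G2=1, G3=0, G4=0, G5=0, G6=0, giving Y=0. Observed 1.
Test 1: faults giving observed 1 are {G1 stuck-at-0, G3 stuck-at-1, G4 stuck-at-1, G5 stuck-at-1, G6 stuck-at-1}.
Test 2 (a=1, b=1, c=1, d=1): fault-free G1=1, G2=0, G3=0, G4=0, G5=0, G6=0 → 0; observed 0. Eliminates G1 stuck-at-0, G3 stuck-at-1, G5 stuck-at-1, G6 stuck-at-1.
Only G4 stuck-at-1 is consistent with every test.

G4 stuck-at-1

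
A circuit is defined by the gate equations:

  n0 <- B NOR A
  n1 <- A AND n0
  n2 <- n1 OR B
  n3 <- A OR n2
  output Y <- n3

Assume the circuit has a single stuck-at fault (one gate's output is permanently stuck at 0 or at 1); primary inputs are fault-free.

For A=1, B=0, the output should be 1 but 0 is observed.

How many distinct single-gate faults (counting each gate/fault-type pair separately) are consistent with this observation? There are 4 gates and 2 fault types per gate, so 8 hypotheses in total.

1

Fault-free: n0=0, n1=0, n2=0, n3=1 → 1. Observed 0.
  n0 stuck-at-0: output 1 ✗
  n0 stuck-at-1: output 1 ✗
  n1 stuck-at-0: output 1 ✗
  n1 stuck-at-1: output 1 ✗
  n2 stuck-at-0: output 1 ✗
  n2 stuck-at-1: output 1 ✗
  n3 stuck-at-0: output 0 ✓
  n3 stuck-at-1: output 1 ✗
Consistent faults: {n3 stuck-at-0} — 1 in all.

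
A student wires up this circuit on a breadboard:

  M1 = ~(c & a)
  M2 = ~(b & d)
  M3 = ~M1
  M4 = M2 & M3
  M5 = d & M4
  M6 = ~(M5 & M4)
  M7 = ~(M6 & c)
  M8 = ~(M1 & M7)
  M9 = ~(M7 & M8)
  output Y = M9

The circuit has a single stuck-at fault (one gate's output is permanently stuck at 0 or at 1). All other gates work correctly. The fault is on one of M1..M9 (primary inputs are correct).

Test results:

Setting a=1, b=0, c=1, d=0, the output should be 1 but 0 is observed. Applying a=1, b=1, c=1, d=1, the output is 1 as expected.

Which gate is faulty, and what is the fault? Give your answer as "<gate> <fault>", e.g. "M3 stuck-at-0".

Fault-free values for test 1 (a=1, b=0, c=1, d=0): M1=0, M2=1, M3=1, M4=1, M5=0, M6=1, M7=0, M8=1, M9=1, giving Y=1. Observed 0.
Test 1: faults giving observed 0 are {M5 stuck-at-1, M6 stuck-at-0, M7 stuck-at-1, M9 stuck-at-0}.
Test 2 (a=1, b=1, c=1, d=1): fault-free M1=0, M2=0, M3=1, M4=0, M5=0, M6=1, M7=0, M8=1, M9=1 → 1; observed 1. Eliminates M6 stuck-at-0, M7 stuck-at-1, M9 stuck-at-0.
Only M5 stuck-at-1 is consistent with every test.

M5 stuck-at-1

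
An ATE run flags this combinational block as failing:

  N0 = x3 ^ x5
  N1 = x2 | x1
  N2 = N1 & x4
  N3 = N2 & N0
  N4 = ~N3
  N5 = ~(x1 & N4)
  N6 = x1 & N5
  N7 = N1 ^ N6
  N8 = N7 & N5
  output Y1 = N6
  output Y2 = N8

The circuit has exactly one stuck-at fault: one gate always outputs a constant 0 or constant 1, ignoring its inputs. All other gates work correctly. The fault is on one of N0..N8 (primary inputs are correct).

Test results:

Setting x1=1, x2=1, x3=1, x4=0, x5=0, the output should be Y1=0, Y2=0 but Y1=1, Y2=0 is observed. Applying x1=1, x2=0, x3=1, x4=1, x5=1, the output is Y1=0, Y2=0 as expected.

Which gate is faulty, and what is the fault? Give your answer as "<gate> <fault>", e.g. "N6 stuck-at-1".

N2 stuck-at-1

Fault-free values for test 1 (x1=1, x2=1, x3=1, x4=0, x5=0): N0=1, N1=1, N2=0, N3=0, N4=1, N5=0, N6=0, N7=1, N8=0, giving Y1=0, Y2=0. Observed Y1=1, Y2=0.
Test 1: faults giving observed Y1=1, Y2=0 are {N2 stuck-at-1, N3 stuck-at-1, N4 stuck-at-0, N5 stuck-at-1, N6 stuck-at-1}.
Test 2 (x1=1, x2=0, x3=1, x4=1, x5=1): fault-free N0=0, N1=1, N2=1, N3=0, N4=1, N5=0, N6=0, N7=1, N8=0 → Y1=0, Y2=0; observed Y1=0, Y2=0. Eliminates N3 stuck-at-1, N4 stuck-at-0, N5 stuck-at-1, N6 stuck-at-1.
Only N2 stuck-at-1 is consistent with every test.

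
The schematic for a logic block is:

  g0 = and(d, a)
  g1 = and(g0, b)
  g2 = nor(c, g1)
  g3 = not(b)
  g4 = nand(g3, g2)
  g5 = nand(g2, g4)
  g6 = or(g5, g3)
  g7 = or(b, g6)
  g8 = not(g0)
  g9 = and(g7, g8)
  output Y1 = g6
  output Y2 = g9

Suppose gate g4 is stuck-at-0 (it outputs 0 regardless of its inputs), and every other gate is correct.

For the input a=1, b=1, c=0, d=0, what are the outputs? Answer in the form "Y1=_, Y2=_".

Propagate with g4 forced: g0=0, g1=0, g2=1, g3=0, g4=0 [stuck-at-0], g5=1, g6=1, g7=1, g8=1, g9=1.
So the outputs are Y1=1, Y2=1. (Without the fault they would be Y1=0, Y2=1.)

Y1=1, Y2=1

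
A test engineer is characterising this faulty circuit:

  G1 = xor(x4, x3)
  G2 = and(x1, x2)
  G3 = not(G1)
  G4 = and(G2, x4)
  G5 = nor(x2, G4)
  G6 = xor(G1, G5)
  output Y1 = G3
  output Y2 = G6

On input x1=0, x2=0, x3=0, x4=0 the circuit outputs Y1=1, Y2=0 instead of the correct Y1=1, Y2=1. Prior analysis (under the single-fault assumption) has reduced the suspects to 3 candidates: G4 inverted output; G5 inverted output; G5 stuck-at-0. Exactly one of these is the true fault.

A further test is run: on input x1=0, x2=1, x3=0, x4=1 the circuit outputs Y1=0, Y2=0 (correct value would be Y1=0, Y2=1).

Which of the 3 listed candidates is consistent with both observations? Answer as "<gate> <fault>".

G5 inverted output

Evaluate each candidate on input x1=0, x2=1, x3=0, x4=1:
  G4 inverted output: G1=1, G2=0, G3=0, G4=1 [inverted output], G5=0, G6=1 → Y1=0, Y2=1 — eliminated
  G5 inverted output: G1=1, G2=0, G3=0, G4=0, G5=1 [inverted output], G6=0 → Y1=0, Y2=0 — matches
  G5 stuck-at-0: G1=1, G2=0, G3=0, G4=0, G5=0 [stuck-at-0], G6=1 → Y1=0, Y2=1 — eliminated
Only G5 inverted output reproduces the observed Y1=0, Y2=0.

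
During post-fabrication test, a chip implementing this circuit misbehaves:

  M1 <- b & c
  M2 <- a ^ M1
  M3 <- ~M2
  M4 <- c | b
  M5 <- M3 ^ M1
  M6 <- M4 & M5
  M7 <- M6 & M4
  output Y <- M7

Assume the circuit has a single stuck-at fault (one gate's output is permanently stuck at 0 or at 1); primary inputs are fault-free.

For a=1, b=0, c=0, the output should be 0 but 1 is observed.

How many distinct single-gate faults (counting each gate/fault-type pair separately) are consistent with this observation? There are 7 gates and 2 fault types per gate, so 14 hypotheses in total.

Fault-free: M1=0, M2=1, M3=0, M4=0, M5=0, M6=0, M7=0 → 0. Observed 1.
  M1 stuck-at-0: output 0 ✗
  M1 stuck-at-1: output 0 ✗
  M2 stuck-at-0: output 0 ✗
  M2 stuck-at-1: output 0 ✗
  M3 stuck-at-0: output 0 ✗
  M3 stuck-at-1: output 0 ✗
  M4 stuck-at-0: output 0 ✗
  M4 stuck-at-1: output 0 ✗
  M5 stuck-at-0: output 0 ✗
  M5 stuck-at-1: output 0 ✗
  M6 stuck-at-0: output 0 ✗
  M6 stuck-at-1: output 0 ✗
  M7 stuck-at-0: output 0 ✗
  M7 stuck-at-1: output 1 ✓
Consistent faults: {M7 stuck-at-1} — 1 in all.

1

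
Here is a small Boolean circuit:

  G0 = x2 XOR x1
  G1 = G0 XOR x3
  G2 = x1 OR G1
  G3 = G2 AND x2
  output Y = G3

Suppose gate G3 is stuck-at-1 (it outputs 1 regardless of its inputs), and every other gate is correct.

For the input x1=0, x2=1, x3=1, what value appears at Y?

1

Propagate with G3 forced: G0=1, G1=0, G2=0, G3=1 [stuck-at-1].
So Y = 1. (Without the fault it would be 0.)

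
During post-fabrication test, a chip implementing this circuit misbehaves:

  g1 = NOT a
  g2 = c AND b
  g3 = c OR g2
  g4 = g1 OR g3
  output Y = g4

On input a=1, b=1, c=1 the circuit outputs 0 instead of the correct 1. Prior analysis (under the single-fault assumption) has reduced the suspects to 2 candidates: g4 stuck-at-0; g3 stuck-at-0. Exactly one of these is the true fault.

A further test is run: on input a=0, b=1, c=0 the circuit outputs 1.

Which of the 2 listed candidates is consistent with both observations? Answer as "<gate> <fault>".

Evaluate each candidate on input a=0, b=1, c=0:
  g4 stuck-at-0: g1=1, g2=0, g3=0, g4=0 [stuck-at-0] → 0 — eliminated
  g3 stuck-at-0: g1=1, g2=0, g3=0 [stuck-at-0], g4=1 → 1 — matches
Only g3 stuck-at-0 reproduces the observed 1.

g3 stuck-at-0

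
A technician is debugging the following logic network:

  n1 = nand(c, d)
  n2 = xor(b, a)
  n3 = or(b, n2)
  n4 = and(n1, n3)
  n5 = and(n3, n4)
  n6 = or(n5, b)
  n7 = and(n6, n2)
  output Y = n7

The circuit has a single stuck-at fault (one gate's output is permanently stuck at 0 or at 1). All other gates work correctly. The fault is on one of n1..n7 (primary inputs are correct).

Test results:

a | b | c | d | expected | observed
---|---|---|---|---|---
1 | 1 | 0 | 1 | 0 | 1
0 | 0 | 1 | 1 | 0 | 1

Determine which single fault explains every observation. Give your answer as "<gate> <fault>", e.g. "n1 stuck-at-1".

Fault-free values for test 1 (a=1, b=1, c=0, d=1): n1=1, n2=0, n3=1, n4=1, n5=1, n6=1, n7=0, giving Y=0. Observed 1.
Test 1: faults giving observed 1 are {n2 stuck-at-1, n7 stuck-at-1}.
Test 2 (a=0, b=0, c=1, d=1): fault-free n1=0, n2=0, n3=0, n4=0, n5=0, n6=0, n7=0 → 0; observed 1. Eliminates n2 stuck-at-1.
Only n7 stuck-at-1 is consistent with every test.

n7 stuck-at-1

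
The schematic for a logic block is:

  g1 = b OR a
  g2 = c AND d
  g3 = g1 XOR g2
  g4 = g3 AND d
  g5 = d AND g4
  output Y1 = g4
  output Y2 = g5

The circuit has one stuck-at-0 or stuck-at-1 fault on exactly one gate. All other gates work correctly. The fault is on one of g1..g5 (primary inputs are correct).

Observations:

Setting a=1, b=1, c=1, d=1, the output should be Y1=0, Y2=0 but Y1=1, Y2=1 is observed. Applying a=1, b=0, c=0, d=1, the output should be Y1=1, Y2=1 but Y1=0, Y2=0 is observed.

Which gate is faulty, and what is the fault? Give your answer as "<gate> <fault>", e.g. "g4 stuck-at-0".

Fault-free values for test 1 (a=1, b=1, c=1, d=1): g1=1, g2=1, g3=0, g4=0, g5=0, giving Y1=0, Y2=0. Observed Y1=1, Y2=1.
Test 1: faults giving observed Y1=1, Y2=1 are {g1 stuck-at-0, g2 stuck-at-0, g3 stuck-at-1, g4 stuck-at-1}.
Test 2 (a=1, b=0, c=0, d=1): fault-free g1=1, g2=0, g3=1, g4=1, g5=1 → Y1=1, Y2=1; observed Y1=0, Y2=0. Eliminates g2 stuck-at-0, g3 stuck-at-1, g4 stuck-at-1.
Only g1 stuck-at-0 is consistent with every test.

g1 stuck-at-0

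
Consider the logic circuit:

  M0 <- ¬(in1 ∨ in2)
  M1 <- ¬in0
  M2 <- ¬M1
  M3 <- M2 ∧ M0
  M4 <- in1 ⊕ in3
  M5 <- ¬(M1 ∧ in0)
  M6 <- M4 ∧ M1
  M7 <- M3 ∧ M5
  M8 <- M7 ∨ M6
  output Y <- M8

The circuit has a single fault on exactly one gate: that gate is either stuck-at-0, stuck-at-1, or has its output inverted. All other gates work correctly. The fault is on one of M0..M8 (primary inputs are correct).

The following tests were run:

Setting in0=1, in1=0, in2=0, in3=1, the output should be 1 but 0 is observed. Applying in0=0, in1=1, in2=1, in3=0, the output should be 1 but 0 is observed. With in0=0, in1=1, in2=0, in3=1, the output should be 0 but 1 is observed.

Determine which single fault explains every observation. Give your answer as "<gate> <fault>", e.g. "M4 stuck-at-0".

Fault-free values for test 1 (in0=1, in1=0, in2=0, in3=1): M0=1, M1=0, M2=1, M3=1, M4=1, M5=1, M6=0, M7=1, M8=1, giving Y=1. Observed 0.
Test 1: faults giving observed 0 are {M0 stuck-at-0, M0 inverted output, M2 stuck-at-0, M2 inverted output, M3 stuck-at-0, M3 inverted output, M5 stuck-at-0, M5 inverted output, M7 stuck-at-0, M7 inverted output, M8 stuck-at-0, M8 inverted output}.
Test 2 (in0=0, in1=1, in2=1, in3=0): fault-free M0=0, M1=1, M2=0, M3=0, M4=1, M5=1, M6=1, M7=0, M8=1 → 1; observed 0. Eliminates M0 stuck-at-0, M0 inverted output, M2 stuck-at-0, M2 inverted output, M3 stuck-at-0, M3 inverted output, M5 stuck-at-0, M5 inverted output, M7 stuck-at-0, M7 inverted output.
Test 3 (in0=0, in1=1, in2=0, in3=1): fault-free M0=0, M1=1, M2=0, M3=0, M4=0, M5=1, M6=0, M7=0, M8=0 → 0; observed 1. Eliminates M8 stuck-at-0.
Only M8 inverted output is consistent with every test.

M8 inverted output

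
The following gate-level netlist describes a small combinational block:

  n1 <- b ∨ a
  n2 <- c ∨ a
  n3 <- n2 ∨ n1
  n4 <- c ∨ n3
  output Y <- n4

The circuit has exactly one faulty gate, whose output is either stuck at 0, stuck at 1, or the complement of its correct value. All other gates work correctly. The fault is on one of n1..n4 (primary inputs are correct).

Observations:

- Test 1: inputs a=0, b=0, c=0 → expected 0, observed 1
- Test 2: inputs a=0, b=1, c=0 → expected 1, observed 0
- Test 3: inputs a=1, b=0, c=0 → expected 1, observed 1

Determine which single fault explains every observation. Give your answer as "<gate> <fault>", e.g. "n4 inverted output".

Fault-free values for test 1 (a=0, b=0, c=0): n1=0, n2=0, n3=0, n4=0, giving Y=0. Observed 1.
Test 1: faults giving observed 1 are {n1 stuck-at-1, n1 inverted output, n2 stuck-at-1, n2 inverted output, n3 stuck-at-1, n3 inverted output, n4 stuck-at-1, n4 inverted output}.
Test 2 (a=0, b=1, c=0): fault-free n1=1, n2=0, n3=1, n4=1 → 1; observed 0. Eliminates n1 stuck-at-1, n2 stuck-at-1, n2 inverted output, n3 stuck-at-1, n4 stuck-at-1.
Test 3 (a=1, b=0, c=0): fault-free n1=1, n2=1, n3=1, n4=1 → 1; observed 1. Eliminates n3 inverted output, n4 inverted output.
Only n1 inverted output is consistent with every test.

n1 inverted output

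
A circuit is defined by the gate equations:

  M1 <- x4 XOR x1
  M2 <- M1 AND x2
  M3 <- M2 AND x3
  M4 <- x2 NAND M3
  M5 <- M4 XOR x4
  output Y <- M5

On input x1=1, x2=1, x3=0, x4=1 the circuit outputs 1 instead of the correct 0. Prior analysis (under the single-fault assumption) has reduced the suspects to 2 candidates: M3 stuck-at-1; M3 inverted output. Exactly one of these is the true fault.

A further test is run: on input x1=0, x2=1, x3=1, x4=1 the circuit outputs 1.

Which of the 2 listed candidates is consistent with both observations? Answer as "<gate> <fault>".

Evaluate each candidate on input x1=0, x2=1, x3=1, x4=1:
  M3 stuck-at-1: M1=1, M2=1, M3=1 [stuck-at-1], M4=0, M5=1 → 1 — matches
  M3 inverted output: M1=1, M2=1, M3=0 [inverted output], M4=1, M5=0 → 0 — eliminated
Only M3 stuck-at-1 reproduces the observed 1.

M3 stuck-at-1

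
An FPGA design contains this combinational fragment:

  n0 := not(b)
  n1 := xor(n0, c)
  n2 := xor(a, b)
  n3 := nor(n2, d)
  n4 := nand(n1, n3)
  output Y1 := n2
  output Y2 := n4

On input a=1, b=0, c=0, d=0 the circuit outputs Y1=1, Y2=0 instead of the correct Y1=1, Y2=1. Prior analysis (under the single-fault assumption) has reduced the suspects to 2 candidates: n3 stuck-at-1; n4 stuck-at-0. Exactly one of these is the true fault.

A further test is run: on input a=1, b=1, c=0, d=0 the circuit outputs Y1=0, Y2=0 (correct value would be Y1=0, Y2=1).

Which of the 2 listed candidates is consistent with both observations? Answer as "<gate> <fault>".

Evaluate each candidate on input a=1, b=1, c=0, d=0:
  n3 stuck-at-1: n0=0, n1=0, n2=0, n3=1 [stuck-at-1], n4=1 → Y1=0, Y2=1 — eliminated
  n4 stuck-at-0: n0=0, n1=0, n2=0, n3=1, n4=0 [stuck-at-0] → Y1=0, Y2=0 — matches
Only n4 stuck-at-0 reproduces the observed Y1=0, Y2=0.

n4 stuck-at-0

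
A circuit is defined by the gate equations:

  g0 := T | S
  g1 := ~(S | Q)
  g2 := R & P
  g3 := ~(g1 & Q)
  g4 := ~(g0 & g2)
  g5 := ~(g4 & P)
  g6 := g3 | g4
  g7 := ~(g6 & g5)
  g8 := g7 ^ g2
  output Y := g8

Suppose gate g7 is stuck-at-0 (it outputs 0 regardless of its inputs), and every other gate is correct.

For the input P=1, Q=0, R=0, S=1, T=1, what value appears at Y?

0

Propagate with g7 forced: g0=1, g1=0, g2=0, g3=1, g4=1, g5=0, g6=1, g7=0 [stuck-at-0], g8=0.
So Y = 0. (Without the fault it would be 1.)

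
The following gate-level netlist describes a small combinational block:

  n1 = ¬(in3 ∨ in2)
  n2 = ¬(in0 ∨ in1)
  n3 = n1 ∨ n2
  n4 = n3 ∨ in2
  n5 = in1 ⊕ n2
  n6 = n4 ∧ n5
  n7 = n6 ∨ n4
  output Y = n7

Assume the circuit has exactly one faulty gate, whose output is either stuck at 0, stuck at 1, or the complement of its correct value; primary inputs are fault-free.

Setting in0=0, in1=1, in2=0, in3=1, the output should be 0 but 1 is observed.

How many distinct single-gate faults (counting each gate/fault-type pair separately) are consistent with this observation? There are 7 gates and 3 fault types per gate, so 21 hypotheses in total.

12

Fault-free: n1=0, n2=0, n3=0, n4=0, n5=1, n6=0, n7=0 → 0. Observed 1.
  n1: stuck-at-1, inverted output ✓; others ✗
  n2: stuck-at-1, inverted output ✓; others ✗
  n3: stuck-at-1, inverted output ✓; others ✗
  n4: stuck-at-1, inverted output ✓; others ✗
  n5: none of the 3 fault types match ✗
  n6: stuck-at-1, inverted output ✓; others ✗
  n7: stuck-at-1, inverted output ✓; others ✗
Consistent faults: {n1 stuck-at-1, n1 inverted output, n2 stuck-at-1, n2 inverted output, n3 stuck-at-1, n3 inverted output, n4 stuck-at-1, n4 inverted output, n6 stuck-at-1, n6 inverted output, n7 stuck-at-1, n7 inverted output} — 12 in all.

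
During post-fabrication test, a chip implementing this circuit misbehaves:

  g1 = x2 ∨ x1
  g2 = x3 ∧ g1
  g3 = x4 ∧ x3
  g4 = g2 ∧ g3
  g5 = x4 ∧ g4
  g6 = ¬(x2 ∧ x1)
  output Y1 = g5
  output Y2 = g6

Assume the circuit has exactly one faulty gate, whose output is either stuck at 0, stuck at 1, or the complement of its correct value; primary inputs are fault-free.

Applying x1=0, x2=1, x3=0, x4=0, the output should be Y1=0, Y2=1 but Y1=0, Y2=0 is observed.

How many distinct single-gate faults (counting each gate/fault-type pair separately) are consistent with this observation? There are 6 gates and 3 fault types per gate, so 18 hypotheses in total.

Fault-free: g1=1, g2=0, g3=0, g4=0, g5=0, g6=1 → Y1=0, Y2=1. Observed Y1=0, Y2=0.
  g1: none of the 3 fault types match ✗
  g2: none of the 3 fault types match ✗
  g3: none of the 3 fault types match ✗
  g4: none of the 3 fault types match ✗
  g5: none of the 3 fault types match ✗
  g6: stuck-at-0, inverted output ✓; others ✗
Consistent faults: {g6 stuck-at-0, g6 inverted output} — 2 in all.

2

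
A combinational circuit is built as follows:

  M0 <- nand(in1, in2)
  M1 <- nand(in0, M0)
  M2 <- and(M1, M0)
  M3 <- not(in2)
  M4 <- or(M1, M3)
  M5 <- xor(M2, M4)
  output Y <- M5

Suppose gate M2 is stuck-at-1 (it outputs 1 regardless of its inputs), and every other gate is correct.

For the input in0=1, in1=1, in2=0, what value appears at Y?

0

Propagate with M2 forced: M0=1, M1=0, M2=1 [stuck-at-1], M3=1, M4=1, M5=0.
So Y = 0. (Without the fault it would be 1.)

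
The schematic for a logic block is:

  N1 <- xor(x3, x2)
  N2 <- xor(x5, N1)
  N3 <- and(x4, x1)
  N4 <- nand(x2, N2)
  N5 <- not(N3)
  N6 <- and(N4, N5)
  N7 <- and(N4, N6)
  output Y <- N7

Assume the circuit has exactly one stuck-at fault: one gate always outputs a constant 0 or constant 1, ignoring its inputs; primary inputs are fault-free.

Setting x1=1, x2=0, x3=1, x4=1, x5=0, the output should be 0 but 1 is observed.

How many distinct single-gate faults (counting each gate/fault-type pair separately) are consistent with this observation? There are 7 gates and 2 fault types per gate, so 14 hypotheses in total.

Fault-free: N1=1, N2=1, N3=1, N4=1, N5=0, N6=0, N7=0 → 0. Observed 1.
  N1 stuck-at-0: output 0 ✗
  N1 stuck-at-1: output 0 ✗
  N2 stuck-at-0: output 0 ✗
  N2 stuck-at-1: output 0 ✗
  N3 stuck-at-0: output 1 ✓
  N3 stuck-at-1: output 0 ✗
  N4 stuck-at-0: output 0 ✗
  N4 stuck-at-1: output 0 ✗
  N5 stuck-at-0: output 0 ✗
  N5 stuck-at-1: output 1 ✓
  N6 stuck-at-0: output 0 ✗
  N6 stuck-at-1: output 1 ✓
  N7 stuck-at-0: output 0 ✗
  N7 stuck-at-1: output 1 ✓
Consistent faults: {N3 stuck-at-0, N5 stuck-at-1, N6 stuck-at-1, N7 stuck-at-1} — 4 in all.

4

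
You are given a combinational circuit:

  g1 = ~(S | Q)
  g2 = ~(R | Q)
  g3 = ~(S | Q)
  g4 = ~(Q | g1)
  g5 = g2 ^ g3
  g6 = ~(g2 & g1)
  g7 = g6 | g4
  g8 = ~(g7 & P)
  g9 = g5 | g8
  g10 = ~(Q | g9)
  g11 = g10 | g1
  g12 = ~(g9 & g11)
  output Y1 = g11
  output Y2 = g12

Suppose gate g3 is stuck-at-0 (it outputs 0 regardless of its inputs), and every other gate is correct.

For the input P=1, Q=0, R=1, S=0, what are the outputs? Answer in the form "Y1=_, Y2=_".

Y1=1, Y2=1

Propagate with g3 forced: g1=1, g2=0, g3=0 [stuck-at-0], g4=0, g5=0, g6=1, g7=1, g8=0, g9=0, g10=1, g11=1, g12=1.
So the outputs are Y1=1, Y2=1. (Without the fault they would be Y1=1, Y2=0.)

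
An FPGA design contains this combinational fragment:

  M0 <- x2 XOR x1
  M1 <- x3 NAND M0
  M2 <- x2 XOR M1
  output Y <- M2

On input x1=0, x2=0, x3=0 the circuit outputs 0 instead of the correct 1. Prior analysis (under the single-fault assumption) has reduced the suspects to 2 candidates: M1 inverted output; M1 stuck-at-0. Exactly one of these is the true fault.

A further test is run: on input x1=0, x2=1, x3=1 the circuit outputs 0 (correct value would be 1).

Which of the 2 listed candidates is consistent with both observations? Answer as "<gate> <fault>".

M1 inverted output

Evaluate each candidate on input x1=0, x2=1, x3=1:
  M1 inverted output: M0=1, M1=1 [inverted output], M2=0 → 0 — matches
  M1 stuck-at-0: M0=1, M1=0 [stuck-at-0], M2=1 → 1 — eliminated
Only M1 inverted output reproduces the observed 0.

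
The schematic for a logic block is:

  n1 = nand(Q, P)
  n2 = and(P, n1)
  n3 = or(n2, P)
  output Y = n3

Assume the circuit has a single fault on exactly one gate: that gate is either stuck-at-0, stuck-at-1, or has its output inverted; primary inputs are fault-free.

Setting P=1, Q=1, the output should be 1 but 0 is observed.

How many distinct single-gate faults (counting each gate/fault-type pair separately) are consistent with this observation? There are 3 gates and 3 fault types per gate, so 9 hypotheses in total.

2

Fault-free: n1=0, n2=0, n3=1 → 1. Observed 0.
  n1 stuck-at-0: output 1 ✗
  n1 stuck-at-1: output 1 ✗
  n1 inverted output: output 1 ✗
  n2 stuck-at-0: output 1 ✗
  n2 stuck-at-1: output 1 ✗
  n2 inverted output: output 1 ✗
  n3 stuck-at-0: output 0 ✓
  n3 stuck-at-1: output 1 ✗
  n3 inverted output: output 0 ✓
Consistent faults: {n3 stuck-at-0, n3 inverted output} — 2 in all.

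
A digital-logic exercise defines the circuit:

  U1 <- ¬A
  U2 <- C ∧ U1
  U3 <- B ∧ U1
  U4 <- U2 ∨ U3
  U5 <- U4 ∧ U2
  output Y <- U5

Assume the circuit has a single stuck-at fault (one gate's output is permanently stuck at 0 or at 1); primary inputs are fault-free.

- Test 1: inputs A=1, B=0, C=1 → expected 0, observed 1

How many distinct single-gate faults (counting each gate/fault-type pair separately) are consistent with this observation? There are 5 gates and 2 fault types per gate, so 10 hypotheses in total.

3

Fault-free: U1=0, U2=0, U3=0, U4=0, U5=0 → 0. Observed 1.
  U1 stuck-at-0: output 0 ✗
  U1 stuck-at-1: output 1 ✓
  U2 stuck-at-0: output 0 ✗
  U2 stuck-at-1: output 1 ✓
  U3 stuck-at-0: output 0 ✗
  U3 stuck-at-1: output 0 ✗
  U4 stuck-at-0: output 0 ✗
  U4 stuck-at-1: output 0 ✗
  U5 stuck-at-0: output 0 ✗
  U5 stuck-at-1: output 1 ✓
Consistent faults: {U1 stuck-at-1, U2 stuck-at-1, U5 stuck-at-1} — 3 in all.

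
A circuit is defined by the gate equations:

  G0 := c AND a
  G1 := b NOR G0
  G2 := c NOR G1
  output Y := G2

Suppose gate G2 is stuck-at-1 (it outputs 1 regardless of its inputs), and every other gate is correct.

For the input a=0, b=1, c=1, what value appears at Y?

Propagate with G2 forced: G0=0, G1=0, G2=1 [stuck-at-1].
So Y = 1. (Without the fault it would be 0.)

1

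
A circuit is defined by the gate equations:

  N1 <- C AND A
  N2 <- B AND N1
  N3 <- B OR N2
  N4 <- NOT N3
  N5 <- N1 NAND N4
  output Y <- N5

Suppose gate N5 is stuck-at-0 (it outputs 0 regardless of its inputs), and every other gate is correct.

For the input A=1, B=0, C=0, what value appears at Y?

Propagate with N5 forced: N1=0, N2=0, N3=0, N4=1, N5=0 [stuck-at-0].
So Y = 0. (Without the fault it would be 1.)

0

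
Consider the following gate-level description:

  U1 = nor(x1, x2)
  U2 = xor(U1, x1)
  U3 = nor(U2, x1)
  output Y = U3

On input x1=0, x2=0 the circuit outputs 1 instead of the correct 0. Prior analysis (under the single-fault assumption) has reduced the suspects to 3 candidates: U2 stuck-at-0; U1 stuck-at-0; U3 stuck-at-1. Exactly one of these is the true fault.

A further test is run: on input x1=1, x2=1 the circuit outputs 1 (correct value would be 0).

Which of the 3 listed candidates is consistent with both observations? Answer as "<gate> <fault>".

Evaluate each candidate on input x1=1, x2=1:
  U2 stuck-at-0: U1=0, U2=0 [stuck-at-0], U3=0 → 0 — eliminated
  U1 stuck-at-0: U1=0 [stuck-at-0], U2=1, U3=0 → 0 — eliminated
  U3 stuck-at-1: U1=0, U2=1, U3=1 [stuck-at-1] → 1 — matches
Only U3 stuck-at-1 reproduces the observed 1.

U3 stuck-at-1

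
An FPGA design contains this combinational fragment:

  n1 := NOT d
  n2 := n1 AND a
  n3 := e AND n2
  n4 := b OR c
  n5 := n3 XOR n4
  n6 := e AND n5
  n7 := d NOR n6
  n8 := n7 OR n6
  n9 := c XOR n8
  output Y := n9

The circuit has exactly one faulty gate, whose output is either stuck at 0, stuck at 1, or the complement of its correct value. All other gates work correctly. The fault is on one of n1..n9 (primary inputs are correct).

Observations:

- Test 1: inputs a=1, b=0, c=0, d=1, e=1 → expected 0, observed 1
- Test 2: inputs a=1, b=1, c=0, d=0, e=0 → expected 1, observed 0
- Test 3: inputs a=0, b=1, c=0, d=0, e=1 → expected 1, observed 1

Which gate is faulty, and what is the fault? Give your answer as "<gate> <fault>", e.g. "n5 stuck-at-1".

Fault-free values for test 1 (a=1, b=0, c=0, d=1, e=1): n1=0, n2=0, n3=0, n4=0, n5=0, n6=0, n7=0, n8=0, n9=0, giving Y=0. Observed 1.
Test 1: faults giving observed 1 are {n1 stuck-at-1, n1 inverted output, n2 stuck-at-1, n2 inverted output, n3 stuck-at-1, n3 inverted output, n4 stuck-at-1, n4 inverted output, n5 stuck-at-1, n5 inverted output, n6 stuck-at-1, n6 inverted output, n7 stuck-at-1, n7 inverted output, n8 stuck-at-1, n8 inverted output, n9 stuck-at-1, n9 inverted output}.
Test 2 (a=1, b=1, c=0, d=0, e=0): fault-free n1=1, n2=1, n3=0, n4=1, n5=1, n6=0, n7=1, n8=1, n9=1 → 1; observed 0. Eliminates n1 stuck-at-1, n1 inverted output, n2 stuck-at-1, n2 inverted output, n3 stuck-at-1, n3 inverted output, n4 stuck-at-1, n4 inverted output, n5 stuck-at-1, n5 inverted output, n6 stuck-at-1, n6 inverted output, n7 stuck-at-1, n8 stuck-at-1, n9 stuck-at-1.
Test 3 (a=0, b=1, c=0, d=0, e=1): fault-free n1=1, n2=0, n3=0, n4=1, n5=1, n6=1, n7=0, n8=1, n9=1 → 1; observed 1. Eliminates n8 inverted output, n9 inverted output.
Only n7 inverted output is consistent with every test.

n7 inverted output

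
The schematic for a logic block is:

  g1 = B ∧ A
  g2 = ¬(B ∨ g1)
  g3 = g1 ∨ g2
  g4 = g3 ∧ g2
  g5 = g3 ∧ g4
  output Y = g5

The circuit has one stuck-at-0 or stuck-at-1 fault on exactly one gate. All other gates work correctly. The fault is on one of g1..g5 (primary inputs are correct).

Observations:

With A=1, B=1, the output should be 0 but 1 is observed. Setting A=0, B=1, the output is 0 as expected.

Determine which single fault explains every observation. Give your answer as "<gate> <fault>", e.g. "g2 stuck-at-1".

g4 stuck-at-1

Fault-free values for test 1 (A=1, B=1): g1=1, g2=0, g3=1, g4=0, g5=0, giving Y=0. Observed 1.
Test 1: faults giving observed 1 are {g2 stuck-at-1, g4 stuck-at-1, g5 stuck-at-1}.
Test 2 (A=0, B=1): fault-free g1=0, g2=0, g3=0, g4=0, g5=0 → 0; observed 0. Eliminates g2 stuck-at-1, g5 stuck-at-1.
Only g4 stuck-at-1 is consistent with every test.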